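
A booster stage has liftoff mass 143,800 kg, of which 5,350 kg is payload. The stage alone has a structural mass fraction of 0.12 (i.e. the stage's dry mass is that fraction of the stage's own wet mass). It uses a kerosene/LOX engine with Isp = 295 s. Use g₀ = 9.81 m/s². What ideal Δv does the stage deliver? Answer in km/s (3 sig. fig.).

Stage wet mass = m₀ − payload = 143,800 − 5,350 = 138,450 kg.
Stage dry mass = ε × stage wet mass = 0.12 × 138,450 = 16,614 kg.
Burnout mass m_f = stage dry + payload = 16,614 + 5,350 = 21,964 kg.
v_e = Isp · g₀ = 295 × 9.81 = 2894.0 m/s.
From the ideal rocket equation, Δv = v_e · ln(143,800/21,964) = 2894.0 × ln(6.547) = 2894.0 × 1.8790 ≈ 5438 m/s.

Δv ≈ 5.44 km/s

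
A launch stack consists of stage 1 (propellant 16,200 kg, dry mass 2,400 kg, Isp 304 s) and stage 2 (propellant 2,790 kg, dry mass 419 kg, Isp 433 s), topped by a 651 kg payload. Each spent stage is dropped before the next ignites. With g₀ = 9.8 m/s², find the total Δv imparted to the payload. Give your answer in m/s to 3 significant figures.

Ignition mass of stage 1 = 16,200+2,400 + 2,790+419 + 651 = 22,460 kg.
Stage 1: m₀ = 22,460 kg, m_f = 22,460 − 16,200 = 6,260 kg; Δv = 304×9.8×ln(3.588) = 2979.2×1.2776 ≈ 3806 m/s.
Stage 2: m₀ = 3,860 kg, m_f = 3,860 − 2,790 = 1,070 kg; Δv = 433×9.8×ln(3.607) = 4243.4×1.2830 ≈ 5444 m/s.
Total Δv = 3806 + 5444 = 9250 m/s.

Δv ≈ 9250 m/s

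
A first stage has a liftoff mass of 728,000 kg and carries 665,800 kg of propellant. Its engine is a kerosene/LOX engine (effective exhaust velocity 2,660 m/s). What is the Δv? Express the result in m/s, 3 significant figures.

m_f = m₀ − m_prop = 728,000 − 665,800 = 62,200 kg.
From the ideal rocket equation, Δv = v_e · ln(m₀/m_f) = 2660.0 × ln(11.7) = 2660.0 × 2.4599 ≈ 6543.5 m/s.

Δv ≈ 6540 m/s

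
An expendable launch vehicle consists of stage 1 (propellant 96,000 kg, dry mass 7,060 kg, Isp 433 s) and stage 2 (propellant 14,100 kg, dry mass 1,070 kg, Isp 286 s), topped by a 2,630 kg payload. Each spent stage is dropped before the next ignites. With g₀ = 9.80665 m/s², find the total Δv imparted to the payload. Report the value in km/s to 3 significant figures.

Δv ≈ 11.1 km/s

Ignition mass of stage 1 = 96,000+7,060 + 14,100+1,070 + 2,630 = 120,860 kg.
Stage 1: m₀ = 120,860 kg, m_f = 120,860 − 96,000 = 24,860 kg; Δv = 433×9.80665×ln(4.862) = 4246.3×1.5814 ≈ 6715 m/s.
Stage 2: m₀ = 17,800 kg, m_f = 17,800 − 14,100 = 3,700 kg; Δv = 286×9.80665×ln(4.811) = 2804.7×1.5709 ≈ 4406 m/s.
Total Δv = 6715 + 4406 = 11121 m/s.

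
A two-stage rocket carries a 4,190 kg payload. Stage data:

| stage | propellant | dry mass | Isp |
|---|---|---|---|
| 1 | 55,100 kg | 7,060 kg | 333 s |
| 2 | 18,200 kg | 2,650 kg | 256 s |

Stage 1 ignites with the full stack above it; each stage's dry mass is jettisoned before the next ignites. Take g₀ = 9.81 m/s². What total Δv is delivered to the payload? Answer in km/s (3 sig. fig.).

Δv ≈ 6.52 km/s

Ignition mass of stage 1 = 55,100+7,060 + 18,200+2,650 + 4,190 = 87,200 kg.
Stage 1: m₀ = 87,200 kg, m_f = 87,200 − 55,100 = 32,100 kg; Δv = 333×9.81×ln(2.717) = 3266.7×0.9993 ≈ 3265 m/s.
Stage 2: m₀ = 25,040 kg, m_f = 25,040 − 18,200 = 6,840 kg; Δv = 256×9.81×ln(3.661) = 2511.4×1.2977 ≈ 3259 m/s.
Total Δv = 3265 + 3259 = 6524 m/s.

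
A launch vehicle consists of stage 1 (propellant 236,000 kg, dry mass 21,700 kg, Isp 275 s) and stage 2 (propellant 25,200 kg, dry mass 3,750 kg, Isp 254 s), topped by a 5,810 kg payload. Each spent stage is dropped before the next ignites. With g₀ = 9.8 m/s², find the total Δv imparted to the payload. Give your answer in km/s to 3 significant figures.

Δv ≈ 7.65 km/s

Ignition mass of stage 1 = 236,000+21,700 + 25,200+3,750 + 5,810 = 292,460 kg.
Stage 1: m₀ = 292,460 kg, m_f = 292,460 − 236,000 = 56,460 kg; Δv = 275×9.8×ln(5.18) = 2695.0×1.6448 ≈ 4433 m/s.
Stage 2: m₀ = 34,760 kg, m_f = 34,760 − 25,200 = 9,560 kg; Δv = 254×9.8×ln(3.636) = 2489.2×1.2909 ≈ 3213 m/s.
Total Δv = 4433 + 3213 = 7646 m/s.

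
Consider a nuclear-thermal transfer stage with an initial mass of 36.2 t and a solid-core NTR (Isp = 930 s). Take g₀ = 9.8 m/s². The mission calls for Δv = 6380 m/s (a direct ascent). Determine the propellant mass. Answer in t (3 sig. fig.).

v_e = Isp · g₀ = 930 × 9.8 = 9114.0 m/s.
Using Δv = v_e ln(m₀/m_f): m₀/m_f = exp(Δv / v_e) = exp(6380 / 9114.0) = exp(0.7000) = 2.0138.
m_f = 36.2 / 2.0138 = 17.976 t, so propellant = m₀ − m_f = 36.2 − 17.976 = 18.224 t.

propellant mass ≈ 18.2 t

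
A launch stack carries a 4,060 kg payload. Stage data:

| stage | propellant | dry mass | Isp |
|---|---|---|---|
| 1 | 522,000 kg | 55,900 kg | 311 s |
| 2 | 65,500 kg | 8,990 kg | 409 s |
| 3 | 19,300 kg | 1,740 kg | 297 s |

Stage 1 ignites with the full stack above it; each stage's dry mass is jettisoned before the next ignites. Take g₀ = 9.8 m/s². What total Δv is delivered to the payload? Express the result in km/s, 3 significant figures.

Ignition mass of stage 1 = 522,000+55,900 + 65,500+8,990 + 19,300+1,740 + 4,060 = 677,490 kg.
Stage 1: m₀ = 677,490 kg, m_f = 677,490 − 522,000 = 155,490 kg; Δv = 311×9.8×ln(4.357) = 3047.8×1.4718 ≈ 4486 m/s.
Stage 2: m₀ = 99,590 kg, m_f = 99,590 − 65,500 = 34,090 kg; Δv = 409×9.8×ln(2.921) = 4008.2×1.0721 ≈ 4297 m/s.
Stage 3: m₀ = 25,100 kg, m_f = 25,100 − 19,300 = 5,800 kg; Δv = 297×9.8×ln(4.328) = 2910.6×1.4650 ≈ 4264 m/s.
Total Δv = 4486 + 4297 + 4264 = 13047 m/s.

Δv ≈ 13.0 km/s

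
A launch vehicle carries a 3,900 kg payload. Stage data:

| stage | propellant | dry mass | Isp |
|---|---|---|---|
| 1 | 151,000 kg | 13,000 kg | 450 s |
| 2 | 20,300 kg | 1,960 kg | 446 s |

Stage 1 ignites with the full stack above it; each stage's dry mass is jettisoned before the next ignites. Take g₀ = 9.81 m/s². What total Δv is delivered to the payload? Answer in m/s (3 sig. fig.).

Δv ≈ 13500 m/s

Ignition mass of stage 1 = 151,000+13,000 + 20,300+1,960 + 3,900 = 190,160 kg.
Stage 1: m₀ = 190,160 kg, m_f = 190,160 − 151,000 = 39,160 kg; Δv = 450×9.81×ln(4.856) = 4414.5×1.5802 ≈ 6976 m/s.
Stage 2: m₀ = 26,160 kg, m_f = 26,160 − 20,300 = 5,860 kg; Δv = 446×9.81×ln(4.464) = 4375.3×1.4961 ≈ 6546 m/s.
Total Δv = 6976 + 6546 = 13522 m/s.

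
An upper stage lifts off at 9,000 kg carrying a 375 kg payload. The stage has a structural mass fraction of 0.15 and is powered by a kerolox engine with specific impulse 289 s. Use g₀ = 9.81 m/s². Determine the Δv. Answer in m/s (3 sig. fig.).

Stage wet mass = m₀ − payload = 9,000 − 375 = 8,625 kg.
Stage dry mass = ε × stage wet mass = 0.15 × 8,625 = 1,293.75 kg.
Burnout mass m_f = stage dry + payload = 1,293.75 + 375 = 1,668.75 kg.
v_e = Isp · g₀ = 289 × 9.81 = 2835.1 m/s.
Δv = v_e · ln(9,000/1,668.75) = 2835.1 × ln(5.393) = 2835.1 × 1.6851 ≈ 4778 m/s.

Δv ≈ 4780 m/s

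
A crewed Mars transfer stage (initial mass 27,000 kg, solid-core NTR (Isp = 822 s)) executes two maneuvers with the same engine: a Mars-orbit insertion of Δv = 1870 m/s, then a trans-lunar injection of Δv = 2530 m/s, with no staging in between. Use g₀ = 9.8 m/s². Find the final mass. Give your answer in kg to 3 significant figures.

v_e = Isp · g₀ = 822 × 9.8 = 8055.6 m/s.
After the first burn: m = 27000 × exp(−1870/8055.6) = 27000 × 0.79284 = 21,406.7 kg.
After the second burn: m = 21,406.7 × exp(−2530/8055.6) = 21,406.7 × 0.73047 = 15,637 kg.

final mass ≈ 15600 kg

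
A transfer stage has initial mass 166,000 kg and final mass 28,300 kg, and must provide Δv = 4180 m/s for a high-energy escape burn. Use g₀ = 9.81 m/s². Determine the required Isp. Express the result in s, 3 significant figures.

Isp ≈ 241 s

ln(m₀/m_f) = ln(166000/28300) = ln(5.866) = 1.7691.
By the Tsiolkovsky rocket equation, v_e = Δv / ln(m₀/m_f) = 4180 / 1.7691 = 2362.7 m/s.
Isp = v_e / g₀ = 2362.7 / 9.81 = 240.9 s.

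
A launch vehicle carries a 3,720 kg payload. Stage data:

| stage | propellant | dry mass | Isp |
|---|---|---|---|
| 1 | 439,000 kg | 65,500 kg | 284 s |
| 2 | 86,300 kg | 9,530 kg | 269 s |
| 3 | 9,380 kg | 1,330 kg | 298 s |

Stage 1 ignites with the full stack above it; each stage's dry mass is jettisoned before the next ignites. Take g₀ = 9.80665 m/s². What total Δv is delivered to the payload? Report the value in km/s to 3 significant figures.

Ignition mass of stage 1 = 439,000+65,500 + 86,300+9,530 + 9,380+1,330 + 3,720 = 614,760 kg.
Stage 1: m₀ = 614,760 kg, m_f = 614,760 − 439,000 = 175,760 kg; Δv = 284×9.80665×ln(3.498) = 2785.1×1.2521 ≈ 3487 m/s.
Stage 2: m₀ = 110,260 kg, m_f = 110,260 − 86,300 = 23,960 kg; Δv = 269×9.80665×ln(4.602) = 2638.0×1.5265 ≈ 4027 m/s.
Stage 3: m₀ = 14,430 kg, m_f = 14,430 − 9,380 = 5,050 kg; Δv = 298×9.80665×ln(2.857) = 2922.4×1.0499 ≈ 3068 m/s.
Total Δv = 3487 + 4027 + 3068 = 10582 m/s.

Δv ≈ 10.6 km/s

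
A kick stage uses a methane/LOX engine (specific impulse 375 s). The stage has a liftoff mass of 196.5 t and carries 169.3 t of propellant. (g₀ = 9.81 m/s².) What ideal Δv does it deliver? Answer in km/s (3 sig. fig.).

Δv ≈ 7.27 km/s

v_e = Isp · g₀ = 375 × 9.81 = 3678.8 m/s.
m_f = m₀ − m_prop = 196.5 − 169.3 = 27.2 t.
By the Tsiolkovsky rocket equation, Δv = v_e · ln(m₀/m_f) = 3678.8 × ln(7.224) = 3678.8 × 1.9774 ≈ 7274.5 m/s.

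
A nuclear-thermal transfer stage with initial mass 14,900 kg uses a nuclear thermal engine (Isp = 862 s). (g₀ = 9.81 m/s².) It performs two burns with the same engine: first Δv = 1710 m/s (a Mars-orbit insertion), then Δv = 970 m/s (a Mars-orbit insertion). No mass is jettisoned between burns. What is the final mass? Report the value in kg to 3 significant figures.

v_e = Isp · g₀ = 862 × 9.81 = 8456.2 m/s.
After the first burn: m = 14900 × exp(−1710/8456.2) = 14900 × 0.81692 = 12,172.1 kg.
After the second burn: m = 12,172.1 × exp(−970/8456.2) = 12,172.1 × 0.89163 = 10,853 kg.

final mass ≈ 10900 kg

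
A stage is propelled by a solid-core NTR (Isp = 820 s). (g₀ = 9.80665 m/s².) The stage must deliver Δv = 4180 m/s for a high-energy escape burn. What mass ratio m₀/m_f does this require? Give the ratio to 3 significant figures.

v_e = Isp · g₀ = 820 × 9.80665 = 8041.5 m/s.
m₀/m_f = exp(Δv / v_e) = exp(4180 / 8041.5) = exp(0.5198) = 1.6817.

mass ratio ≈ 1.68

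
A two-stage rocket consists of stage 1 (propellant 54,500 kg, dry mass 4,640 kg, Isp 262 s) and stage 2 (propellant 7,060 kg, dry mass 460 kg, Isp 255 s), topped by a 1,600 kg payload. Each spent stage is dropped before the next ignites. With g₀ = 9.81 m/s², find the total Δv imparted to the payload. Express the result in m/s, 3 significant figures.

Δv ≈ 7840 m/s

Ignition mass of stage 1 = 54,500+4,640 + 7,060+460 + 1,600 = 68,260 kg.
Stage 1: m₀ = 68,260 kg, m_f = 68,260 − 54,500 = 13,760 kg; Δv = 262×9.81×ln(4.961) = 2570.2×1.6016 ≈ 4116 m/s.
Stage 2: m₀ = 9,120 kg, m_f = 9,120 − 7,060 = 2,060 kg; Δv = 255×9.81×ln(4.427) = 2501.6×1.4878 ≈ 3722 m/s.
Total Δv = 4116 + 3722 = 7838 m/s.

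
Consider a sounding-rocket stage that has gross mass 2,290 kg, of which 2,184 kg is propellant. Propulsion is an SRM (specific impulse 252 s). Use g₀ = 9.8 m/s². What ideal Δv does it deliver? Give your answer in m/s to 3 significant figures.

v_e = Isp · g₀ = 252 × 9.8 = 2469.6 m/s.
m_f = m₀ − m_prop = 2,290 − 2,184 = 106 kg.
Δv = v_e · ln(m₀/m_f) = 2469.6 × ln(21.6) = 2469.6 × 3.0729 ≈ 7588.8 m/s.

Δv ≈ 7590 m/s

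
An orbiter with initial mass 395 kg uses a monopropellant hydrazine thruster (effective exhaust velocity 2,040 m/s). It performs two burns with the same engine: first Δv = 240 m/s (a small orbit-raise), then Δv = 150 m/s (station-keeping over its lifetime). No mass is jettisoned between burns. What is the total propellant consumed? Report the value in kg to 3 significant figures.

total propellant consumed ≈ 68.7 kg

After the first burn: m = 395 × exp(−240/2040.0) = 395 × 0.88901 = 351.159 kg.
After the second burn: m = 351.159 × exp(−150/2040.0) = 351.159 × 0.92911 = 326.265 kg.
Total propellant = m₀ − m_final = 395 − 326.265 = 68.735 kg.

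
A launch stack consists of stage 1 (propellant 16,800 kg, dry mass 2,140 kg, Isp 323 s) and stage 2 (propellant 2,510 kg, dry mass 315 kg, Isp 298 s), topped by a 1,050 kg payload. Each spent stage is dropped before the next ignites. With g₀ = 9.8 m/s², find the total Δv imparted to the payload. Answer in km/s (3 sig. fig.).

Δv ≈ 7.27 km/s

Ignition mass of stage 1 = 16,800+2,140 + 2,510+315 + 1,050 = 22,815 kg.
Stage 1: m₀ = 22,815 kg, m_f = 22,815 − 16,800 = 6,015 kg; Δv = 323×9.8×ln(3.793) = 3165.4×1.3332 ≈ 4220 m/s.
Stage 2: m₀ = 3,875 kg, m_f = 3,875 − 2,510 = 1,365 kg; Δv = 298×9.8×ln(2.839) = 2920.4×1.0434 ≈ 3047 m/s.
Total Δv = 4220 + 3047 = 7267 m/s.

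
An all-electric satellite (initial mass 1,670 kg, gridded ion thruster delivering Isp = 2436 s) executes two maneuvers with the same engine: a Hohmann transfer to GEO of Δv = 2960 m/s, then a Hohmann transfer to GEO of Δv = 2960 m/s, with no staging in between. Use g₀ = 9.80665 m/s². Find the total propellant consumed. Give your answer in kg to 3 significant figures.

total propellant consumed ≈ 367 kg

v_e = Isp · g₀ = 2436 × 9.80665 = 23889.0 m/s.
After the first burn: m = 1670 × exp(−2960/23889.0) = 1670 × 0.88346 = 1,475.38 kg.
After the second burn: m = 1,475.38 × exp(−2960/23889.0) = 1,475.38 × 0.88346 = 1,303.44 kg.
Total propellant = m₀ − m_final = 1670 − 1,303.44 = 366.56 kg.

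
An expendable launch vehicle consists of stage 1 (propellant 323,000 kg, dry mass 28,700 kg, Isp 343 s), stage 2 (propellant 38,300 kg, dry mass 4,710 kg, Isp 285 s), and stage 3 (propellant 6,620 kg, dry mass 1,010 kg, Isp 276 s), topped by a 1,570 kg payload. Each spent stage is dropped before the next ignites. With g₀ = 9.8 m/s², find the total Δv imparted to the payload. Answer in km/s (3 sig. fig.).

Δv ≈ 12.5 km/s

Ignition mass of stage 1 = 323,000+28,700 + 38,300+4,710 + 6,620+1,010 + 1,570 = 403,910 kg.
Stage 1: m₀ = 403,910 kg, m_f = 403,910 − 323,000 = 80,910 kg; Δv = 343×9.8×ln(4.992) = 3361.4×1.6079 ≈ 5405 m/s.
Stage 2: m₀ = 52,210 kg, m_f = 52,210 − 38,300 = 13,910 kg; Δv = 285×9.8×ln(3.753) = 2793.0×1.3227 ≈ 3694 m/s.
Stage 3: m₀ = 9,200 kg, m_f = 9,200 − 6,620 = 2,580 kg; Δv = 276×9.8×ln(3.566) = 2704.8×1.2714 ≈ 3439 m/s.
Total Δv = 5405 + 3694 + 3439 = 12538 m/s.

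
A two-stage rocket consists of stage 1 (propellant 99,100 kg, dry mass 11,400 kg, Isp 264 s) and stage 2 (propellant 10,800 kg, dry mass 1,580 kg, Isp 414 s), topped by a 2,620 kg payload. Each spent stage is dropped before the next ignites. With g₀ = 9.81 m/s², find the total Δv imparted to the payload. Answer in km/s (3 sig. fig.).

Δv ≈ 9.21 km/s

Ignition mass of stage 1 = 99,100+11,400 + 10,800+1,580 + 2,620 = 125,500 kg.
Stage 1: m₀ = 125,500 kg, m_f = 125,500 − 99,100 = 26,400 kg; Δv = 264×9.81×ln(4.754) = 2589.8×1.5589 ≈ 4037 m/s.
Stage 2: m₀ = 15,000 kg, m_f = 15,000 − 10,800 = 4,200 kg; Δv = 414×9.81×ln(3.571) = 4061.3×1.2730 ≈ 5170 m/s.
Total Δv = 4037 + 5170 = 9207 m/s.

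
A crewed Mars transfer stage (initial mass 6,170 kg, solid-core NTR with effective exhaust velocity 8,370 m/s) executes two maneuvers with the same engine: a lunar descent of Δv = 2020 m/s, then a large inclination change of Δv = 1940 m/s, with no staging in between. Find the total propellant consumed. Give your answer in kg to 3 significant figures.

After the first burn: m = 6170 × exp(−2020/8370.0) = 6170 × 0.78558 = 4,847.03 kg.
After the second burn: m = 4,847.03 × exp(−1940/8370.0) = 4,847.03 × 0.79312 = 3,844.28 kg.
Total propellant = m₀ − m_final = 6170 − 3,844.28 = 2,325.72 kg.

total propellant consumed ≈ 2330 kg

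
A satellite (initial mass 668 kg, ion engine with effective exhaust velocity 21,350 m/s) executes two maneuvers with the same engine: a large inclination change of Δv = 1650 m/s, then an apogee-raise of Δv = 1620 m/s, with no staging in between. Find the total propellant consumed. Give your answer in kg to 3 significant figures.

total propellant consumed ≈ 94.9 kg

After the first burn: m = 668 × exp(−1650/21350.0) = 668 × 0.92563 = 618.321 kg.
After the second burn: m = 618.321 × exp(−1620/21350.0) = 618.321 × 0.92693 = 573.14 kg.
Total propellant = m₀ − m_final = 668 − 573.14 = 94.86 kg.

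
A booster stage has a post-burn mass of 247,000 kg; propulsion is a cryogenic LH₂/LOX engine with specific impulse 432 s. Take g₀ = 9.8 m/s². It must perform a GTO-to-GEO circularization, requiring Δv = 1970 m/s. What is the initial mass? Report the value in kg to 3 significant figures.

initial mass ≈ 393000 kg

v_e = Isp · g₀ = 432 × 9.8 = 4233.6 m/s.
m₀/m_f = exp(Δv / v_e) = exp(1970 / 4233.6) = exp(0.4653) = 1.5925.
m₀ = m_f × 1.5925 = 247,000 × 1.5925 = 393,348 kg.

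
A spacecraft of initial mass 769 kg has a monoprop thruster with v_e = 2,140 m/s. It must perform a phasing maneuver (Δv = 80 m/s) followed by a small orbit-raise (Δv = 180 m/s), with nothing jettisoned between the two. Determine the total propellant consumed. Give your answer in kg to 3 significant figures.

total propellant consumed ≈ 88.0 kg

After the first burn: m = 769 × exp(−80/2140.0) = 769 × 0.96331 = 740.785 kg.
After the second burn: m = 740.785 × exp(−180/2140.0) = 740.785 × 0.91933 = 681.026 kg.
Total propellant = m₀ − m_final = 769 − 681.026 = 87.974 kg.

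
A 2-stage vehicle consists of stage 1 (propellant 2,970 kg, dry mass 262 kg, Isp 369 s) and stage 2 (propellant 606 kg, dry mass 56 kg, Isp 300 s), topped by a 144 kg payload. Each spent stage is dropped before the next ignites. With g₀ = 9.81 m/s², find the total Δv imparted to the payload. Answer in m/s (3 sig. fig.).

Ignition mass of stage 1 = 2,970+262 + 606+56 + 144 = 4,038 kg.
Stage 1: m₀ = 4,038 kg, m_f = 4,038 − 2,970 = 1,068 kg; Δv = 369×9.81×ln(3.781) = 3619.9×1.3300 ≈ 4814 m/s.
Stage 2: m₀ = 806 kg, m_f = 806 − 606 = 200 kg; Δv = 300×9.81×ln(4.03) = 2943.0×1.3938 ≈ 4102 m/s.
Total Δv = 4814 + 4102 = 8916 m/s.

Δv ≈ 8920 m/s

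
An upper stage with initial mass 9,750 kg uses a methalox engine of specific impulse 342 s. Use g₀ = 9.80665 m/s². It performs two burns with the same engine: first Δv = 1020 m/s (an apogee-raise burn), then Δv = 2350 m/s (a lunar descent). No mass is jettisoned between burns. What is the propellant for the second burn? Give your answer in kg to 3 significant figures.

v_e = Isp · g₀ = 342 × 9.80665 = 3353.9 m/s.
After the first burn: m = 9750 × exp(−1020/3353.9) = 9750 × 0.73777 = 7,193.26 kg.
After the second burn: m = 7,193.26 × exp(−2350/3353.9) = 7,193.26 × 0.49625 = 3,569.66 kg.
Second-burn propellant = 7,193.26 − 3,569.66 = 3,623.6 kg.

propellant for the second burn ≈ 3620 kg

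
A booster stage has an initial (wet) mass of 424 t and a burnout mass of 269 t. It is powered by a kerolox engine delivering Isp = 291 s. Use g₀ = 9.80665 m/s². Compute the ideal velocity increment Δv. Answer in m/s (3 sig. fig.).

Δv ≈ 1300 m/s

v_e = Isp · g₀ = 291 × 9.80665 = 2853.7 m/s.
Δv = v_e · ln(m₀/m_f) = 2853.7 × ln(1.576) = 2853.7 × 0.4550 ≈ 1298.5 m/s.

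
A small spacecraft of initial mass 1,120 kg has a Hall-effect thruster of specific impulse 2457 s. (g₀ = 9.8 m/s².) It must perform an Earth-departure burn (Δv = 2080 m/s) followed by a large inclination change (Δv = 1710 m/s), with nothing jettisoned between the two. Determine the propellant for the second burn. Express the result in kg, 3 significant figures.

propellant for the second burn ≈ 70.4 kg

v_e = Isp · g₀ = 2457 × 9.8 = 24078.6 m/s.
After the first burn: m = 1120 × exp(−2080/24078.6) = 1120 × 0.91724 = 1,027.31 kg.
After the second burn: m = 1,027.31 × exp(−1710/24078.6) = 1,027.31 × 0.93145 = 956.888 kg.
Second-burn propellant = 1,027.31 − 956.888 = 70.422 kg.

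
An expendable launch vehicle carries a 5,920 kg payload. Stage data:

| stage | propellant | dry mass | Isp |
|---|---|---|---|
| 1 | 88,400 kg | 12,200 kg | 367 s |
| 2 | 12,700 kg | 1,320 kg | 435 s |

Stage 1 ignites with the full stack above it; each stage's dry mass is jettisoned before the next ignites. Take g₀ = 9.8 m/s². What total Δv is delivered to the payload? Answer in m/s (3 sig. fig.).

Δv ≈ 9070 m/s

Ignition mass of stage 1 = 88,400+12,200 + 12,700+1,320 + 5,920 = 120,540 kg.
Stage 1: m₀ = 120,540 kg, m_f = 120,540 − 88,400 = 32,140 kg; Δv = 367×9.8×ln(3.75) = 3596.6×1.3219 ≈ 4754 m/s.
Stage 2: m₀ = 19,940 kg, m_f = 19,940 − 12,700 = 7,240 kg; Δv = 435×9.8×ln(2.754) = 4263.0×1.0131 ≈ 4319 m/s.
Total Δv = 4754 + 4319 = 9073 m/s.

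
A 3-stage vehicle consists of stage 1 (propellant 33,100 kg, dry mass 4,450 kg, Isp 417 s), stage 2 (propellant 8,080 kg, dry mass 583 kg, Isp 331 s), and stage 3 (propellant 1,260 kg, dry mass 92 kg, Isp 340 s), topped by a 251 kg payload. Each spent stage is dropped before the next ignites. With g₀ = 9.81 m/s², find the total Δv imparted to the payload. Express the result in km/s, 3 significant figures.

Ignition mass of stage 1 = 33,100+4,450 + 8,080+583 + 1,260+92 + 251 = 47,816 kg.
Stage 1: m₀ = 47,816 kg, m_f = 47,816 − 33,100 = 14,716 kg; Δv = 417×9.81×ln(3.249) = 4090.8×1.1784 ≈ 4821 m/s.
Stage 2: m₀ = 10,266 kg, m_f = 10,266 − 8,080 = 2,186 kg; Δv = 331×9.81×ln(4.696) = 3247.1×1.5468 ≈ 5023 m/s.
Stage 3: m₀ = 1,603 kg, m_f = 1,603 − 1,260 = 343 kg; Δv = 340×9.81×ln(4.673) = 3335.4×1.5419 ≈ 5143 m/s.
Total Δv = 4821 + 5023 + 5143 = 14987 m/s.

Δv ≈ 15.0 km/s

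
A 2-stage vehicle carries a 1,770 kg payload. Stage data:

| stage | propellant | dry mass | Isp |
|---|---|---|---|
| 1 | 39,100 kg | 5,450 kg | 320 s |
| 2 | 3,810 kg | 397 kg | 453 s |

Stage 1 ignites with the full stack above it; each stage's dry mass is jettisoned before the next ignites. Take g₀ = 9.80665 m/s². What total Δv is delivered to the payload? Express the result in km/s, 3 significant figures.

Δv ≈ 9.17 km/s

Ignition mass of stage 1 = 39,100+5,450 + 3,810+397 + 1,770 = 50,527 kg.
Stage 1: m₀ = 50,527 kg, m_f = 50,527 − 39,100 = 11,427 kg; Δv = 320×9.80665×ln(4.422) = 3138.1×1.4865 ≈ 4665 m/s.
Stage 2: m₀ = 5,977 kg, m_f = 5,977 − 3,810 = 2,167 kg; Δv = 453×9.80665×ln(2.758) = 4442.4×1.0146 ≈ 4507 m/s.
Total Δv = 4665 + 4507 = 9172 m/s.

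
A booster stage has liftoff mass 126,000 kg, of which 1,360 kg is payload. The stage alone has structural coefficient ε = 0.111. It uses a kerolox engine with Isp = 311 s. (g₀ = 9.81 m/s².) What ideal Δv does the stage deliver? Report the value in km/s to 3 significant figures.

Δv ≈ 6.45 km/s

Stage wet mass = m₀ − payload = 126,000 − 1,360 = 124,640 kg.
Stage dry mass = ε × stage wet mass = 0.111 × 124,640 = 13,835 kg.
Burnout mass m_f = stage dry + payload = 13,835 + 1,360 = 15,195 kg.
v_e = Isp · g₀ = 311 × 9.81 = 3050.9 m/s.
Using Δv = v_e ln(m₀/m_f): Δv = v_e · ln(126,000/15,195) = 3050.9 × ln(8.292) = 3050.9 × 2.1153 ≈ 6454 m/s.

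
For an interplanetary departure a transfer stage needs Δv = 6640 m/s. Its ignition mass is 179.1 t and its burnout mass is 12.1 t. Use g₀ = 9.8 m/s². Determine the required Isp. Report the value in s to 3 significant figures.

Isp ≈ 251 s

ln(m₀/m_f) = ln(179100/12100) = ln(14.8) = 2.6947.
By the Tsiolkovsky rocket equation, v_e = Δv / ln(m₀/m_f) = 6640 / 2.6947 = 2464.1 m/s.
Isp = v_e / g₀ = 2464.1 / 9.8 = 251.4 s.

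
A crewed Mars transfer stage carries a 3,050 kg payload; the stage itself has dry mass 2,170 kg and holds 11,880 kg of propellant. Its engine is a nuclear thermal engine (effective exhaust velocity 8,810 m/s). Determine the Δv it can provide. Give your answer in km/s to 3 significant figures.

Δv ≈ 10.5 km/s

m₀ = payload + dry + propellant = 3,050 + 2,170 + 11,880 = 17,100 kg.
m_f = payload + dry = 3,050 + 2,170 = 5,220 kg.
Using Δv = v_e ln(m₀/m_f): Δv = v_e · ln(m₀/m_f) = 8810.0 × ln(3.276) = 8810.0 × 1.1866 ≈ 10453.8 m/s.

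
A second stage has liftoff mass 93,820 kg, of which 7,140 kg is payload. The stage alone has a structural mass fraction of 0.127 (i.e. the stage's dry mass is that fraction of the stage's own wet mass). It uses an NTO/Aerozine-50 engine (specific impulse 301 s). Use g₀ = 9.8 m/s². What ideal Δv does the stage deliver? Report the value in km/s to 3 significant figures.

Δv ≈ 4.85 km/s

Stage wet mass = m₀ − payload = 93,820 − 7,140 = 86,680 kg.
Stage dry mass = ε × stage wet mass = 0.127 × 86,680 = 11,008.4 kg.
Burnout mass m_f = stage dry + payload = 11,008.4 + 7,140 = 18,148.4 kg.
v_e = Isp · g₀ = 301 × 9.8 = 2949.8 m/s.
Using Δv = v_e ln(m₀/m_f): Δv = v_e · ln(93,820/18,148.4) = 2949.8 × ln(5.17) = 2949.8 × 1.6428 ≈ 4846 m/s.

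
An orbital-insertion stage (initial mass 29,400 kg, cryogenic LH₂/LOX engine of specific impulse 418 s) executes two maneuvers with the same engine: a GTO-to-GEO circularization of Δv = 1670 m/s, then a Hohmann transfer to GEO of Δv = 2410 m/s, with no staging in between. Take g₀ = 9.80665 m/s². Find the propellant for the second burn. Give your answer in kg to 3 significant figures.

propellant for the second burn ≈ 8700 kg

v_e = Isp · g₀ = 418 × 9.80665 = 4099.2 m/s.
After the first burn: m = 29400 × exp(−1670/4099.2) = 29400 × 0.66538 = 19,562.2 kg.
After the second burn: m = 19,562.2 × exp(−2410/4099.2) = 19,562.2 × 0.55548 = 10,866.4 kg.
Second-burn propellant = 19,562.2 − 10,866.4 = 8,695.8 kg.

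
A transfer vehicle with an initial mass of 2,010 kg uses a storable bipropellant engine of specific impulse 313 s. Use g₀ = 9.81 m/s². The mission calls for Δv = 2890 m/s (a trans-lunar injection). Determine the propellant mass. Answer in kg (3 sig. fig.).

v_e = Isp · g₀ = 313 × 9.81 = 3070.5 m/s.
Using Δv = v_e ln(m₀/m_f): m₀/m_f = exp(Δv / v_e) = exp(2890 / 3070.5) = exp(0.9412) = 2.5631.
m_f = 2,010 / 2.5631 = 784.207 kg, so propellant = m₀ − m_f = 2,010 − 784.207 = 1,225.793 kg.

propellant mass ≈ 1230 kg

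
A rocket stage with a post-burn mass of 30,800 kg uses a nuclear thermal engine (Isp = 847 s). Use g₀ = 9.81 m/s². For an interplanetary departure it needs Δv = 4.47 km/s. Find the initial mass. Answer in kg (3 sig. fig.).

v_e = Isp · g₀ = 847 × 9.81 = 8309.1 m/s.
m₀/m_f = exp(Δv / v_e) = exp(4470 / 8309.1) = exp(0.5380) = 1.7125.
m₀ = m_f × 1.7125 = 30,800 × 1.7125 = 52,745 kg.

initial mass ≈ 52700 kg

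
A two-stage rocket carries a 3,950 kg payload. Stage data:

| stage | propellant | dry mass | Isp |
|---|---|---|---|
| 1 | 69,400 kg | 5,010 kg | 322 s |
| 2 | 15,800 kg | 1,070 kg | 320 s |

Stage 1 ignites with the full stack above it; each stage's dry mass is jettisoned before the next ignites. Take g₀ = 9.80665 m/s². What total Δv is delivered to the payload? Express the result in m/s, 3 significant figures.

Δv ≈ 8580 m/s

Ignition mass of stage 1 = 69,400+5,010 + 15,800+1,070 + 3,950 = 95,230 kg.
Stage 1: m₀ = 95,230 kg, m_f = 95,230 − 69,400 = 25,830 kg; Δv = 322×9.80665×ln(3.687) = 3157.7×1.3048 ≈ 4120 m/s.
Stage 2: m₀ = 20,820 kg, m_f = 20,820 − 15,800 = 5,020 kg; Δv = 320×9.80665×ln(4.147) = 3138.1×1.4225 ≈ 4464 m/s.
Total Δv = 4120 + 4464 = 8584 m/s.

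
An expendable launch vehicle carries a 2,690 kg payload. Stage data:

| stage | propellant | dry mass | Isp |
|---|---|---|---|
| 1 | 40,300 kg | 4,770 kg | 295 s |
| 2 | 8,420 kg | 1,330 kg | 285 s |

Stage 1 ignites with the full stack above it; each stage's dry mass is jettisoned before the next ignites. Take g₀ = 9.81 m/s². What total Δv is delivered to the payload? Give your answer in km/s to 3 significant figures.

Ignition mass of stage 1 = 40,300+4,770 + 8,420+1,330 + 2,690 = 57,510 kg.
Stage 1: m₀ = 57,510 kg, m_f = 57,510 − 40,300 = 17,210 kg; Δv = 295×9.81×ln(3.342) = 2894.0×1.2065 ≈ 3491 m/s.
Stage 2: m₀ = 12,440 kg, m_f = 12,440 − 8,420 = 4,020 kg; Δv = 285×9.81×ln(3.095) = 2795.9×1.1296 ≈ 3158 m/s.
Total Δv = 3491 + 3158 = 6649 m/s.

Δv ≈ 6.65 km/s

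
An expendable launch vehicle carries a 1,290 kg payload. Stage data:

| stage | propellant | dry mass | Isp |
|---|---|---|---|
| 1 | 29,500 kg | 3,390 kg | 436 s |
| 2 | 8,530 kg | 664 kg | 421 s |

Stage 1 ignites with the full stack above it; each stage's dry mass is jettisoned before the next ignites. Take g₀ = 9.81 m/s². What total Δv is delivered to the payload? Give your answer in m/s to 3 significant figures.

Δv ≈ 11800 m/s

Ignition mass of stage 1 = 29,500+3,390 + 8,530+664 + 1,290 = 43,374 kg.
Stage 1: m₀ = 43,374 kg, m_f = 43,374 − 29,500 = 13,874 kg; Δv = 436×9.81×ln(3.126) = 4277.2×1.1398 ≈ 4875 m/s.
Stage 2: m₀ = 10,484 kg, m_f = 10,484 − 8,530 = 1,954 kg; Δv = 421×9.81×ln(5.365) = 4130.0×1.6800 ≈ 6938 m/s.
Total Δv = 4875 + 6938 = 11813 m/s.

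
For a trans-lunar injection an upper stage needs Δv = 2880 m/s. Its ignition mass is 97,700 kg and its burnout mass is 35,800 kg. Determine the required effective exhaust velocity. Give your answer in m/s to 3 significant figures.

v_e ≈ 2870 m/s

ln(m₀/m_f) = ln(97700/35800) = ln(2.729) = 1.0040.
From the ideal rocket equation, v_e = Δv / ln(m₀/m_f) = 2880 / 1.0040 = 2868.7 m/s.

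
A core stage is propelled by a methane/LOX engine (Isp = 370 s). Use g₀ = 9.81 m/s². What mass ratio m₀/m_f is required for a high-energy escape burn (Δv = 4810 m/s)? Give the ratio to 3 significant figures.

mass ratio ≈ 3.76

v_e = Isp · g₀ = 370 × 9.81 = 3629.7 m/s.
m₀/m_f = exp(Δv / v_e) = exp(4810 / 3629.7) = exp(1.3252) = 3.7629.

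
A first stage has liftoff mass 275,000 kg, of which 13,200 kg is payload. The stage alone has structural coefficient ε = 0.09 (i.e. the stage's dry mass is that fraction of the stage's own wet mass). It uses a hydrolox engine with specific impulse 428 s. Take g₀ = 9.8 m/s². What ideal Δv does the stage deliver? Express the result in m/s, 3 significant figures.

Stage wet mass = m₀ − payload = 275,000 − 13,200 = 261,800 kg.
Stage dry mass = ε × stage wet mass = 0.09 × 261,800 = 23,562 kg.
Burnout mass m_f = stage dry + payload = 23,562 + 13,200 = 36,762 kg.
v_e = Isp · g₀ = 428 × 9.8 = 4194.4 m/s.
Δv = v_e · ln(275,000/36,762) = 4194.4 × ln(7.481) = 4194.4 × 2.0123 ≈ 8440 m/s.

Δv ≈ 8440 m/s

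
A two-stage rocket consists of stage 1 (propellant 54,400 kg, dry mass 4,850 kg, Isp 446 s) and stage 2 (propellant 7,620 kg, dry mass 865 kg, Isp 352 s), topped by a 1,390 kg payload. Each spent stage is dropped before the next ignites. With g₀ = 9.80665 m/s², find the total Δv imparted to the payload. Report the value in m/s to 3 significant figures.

Ignition mass of stage 1 = 54,400+4,850 + 7,620+865 + 1,390 = 69,125 kg.
Stage 1: m₀ = 69,125 kg, m_f = 69,125 − 54,400 = 14,725 kg; Δv = 446×9.80665×ln(4.694) = 4373.8×1.5464 ≈ 6763 m/s.
Stage 2: m₀ = 9,875 kg, m_f = 9,875 − 7,620 = 2,255 kg; Δv = 352×9.80665×ln(4.379) = 3451.9×1.4769 ≈ 5098 m/s.
Total Δv = 6763 + 5098 = 11861 m/s.

Δv ≈ 11900 m/s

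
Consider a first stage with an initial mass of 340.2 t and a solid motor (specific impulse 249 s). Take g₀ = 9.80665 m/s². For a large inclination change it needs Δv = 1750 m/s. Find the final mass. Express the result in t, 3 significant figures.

final mass ≈ 166 t

v_e = Isp · g₀ = 249 × 9.80665 = 2441.9 m/s.
Rocket equation: m₀/m_f = exp(Δv / v_e) = exp(1750 / 2441.9) = exp(0.7167) = 2.0476.
m_f = m₀ / 2.0476 = 340.2 / 2.0476 = 166.146 t.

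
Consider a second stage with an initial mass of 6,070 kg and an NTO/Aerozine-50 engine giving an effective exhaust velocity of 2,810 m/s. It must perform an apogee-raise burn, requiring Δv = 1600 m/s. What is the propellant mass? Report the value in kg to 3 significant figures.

m₀/m_f = exp(Δv / v_e) = exp(1600 / 2810.0) = exp(0.5694) = 1.7672.
m_f = 6,070 / 1.7672 = 3,434.81 kg, so propellant = m₀ − m_f = 6,070 − 3,434.81 = 2,635.19 kg.

propellant mass ≈ 2640 kg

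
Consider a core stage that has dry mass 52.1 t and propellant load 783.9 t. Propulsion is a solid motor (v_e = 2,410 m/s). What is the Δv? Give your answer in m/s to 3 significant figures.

Δv ≈ 6690 m/s

m₀ = m_dry + m_prop = 52.1 + 783.9 = 836 t.
From the ideal rocket equation, Δv = v_e · ln(m₀/m_f) = 2410.0 × ln(16.05) = 2410.0 × 2.7755 ≈ 6688.9 m/s.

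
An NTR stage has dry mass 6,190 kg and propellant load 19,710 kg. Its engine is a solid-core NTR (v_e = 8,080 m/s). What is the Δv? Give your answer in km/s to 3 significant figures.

Δv ≈ 11.6 km/s

m₀ = m_dry + m_prop = 6,190 + 19,710 = 25,900 kg.
Using Δv = v_e ln(m₀/m_f): Δv = v_e · ln(m₀/m_f) = 8080.0 × ln(4.184) = 8080.0 × 1.4313 ≈ 11565.0 m/s.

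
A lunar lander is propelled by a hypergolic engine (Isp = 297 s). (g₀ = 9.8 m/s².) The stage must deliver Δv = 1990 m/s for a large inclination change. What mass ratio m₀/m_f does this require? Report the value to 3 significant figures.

mass ratio ≈ 1.98

v_e = Isp · g₀ = 297 × 9.8 = 2910.6 m/s.
m₀/m_f = exp(Δv / v_e) = exp(1990 / 2910.6) = exp(0.6837) = 1.9812.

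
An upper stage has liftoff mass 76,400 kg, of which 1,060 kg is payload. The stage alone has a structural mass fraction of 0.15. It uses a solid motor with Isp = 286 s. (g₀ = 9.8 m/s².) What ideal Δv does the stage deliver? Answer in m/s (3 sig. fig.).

Δv ≈ 5110 m/s

Stage wet mass = m₀ − payload = 76,400 − 1,060 = 75,340 kg.
Stage dry mass = ε × stage wet mass = 0.15 × 75,340 = 11,301 kg.
Burnout mass m_f = stage dry + payload = 11,301 + 1,060 = 12,361 kg.
v_e = Isp · g₀ = 286 × 9.8 = 2802.8 m/s.
By the Tsiolkovsky rocket equation, Δv = v_e · ln(76,400/12,361) = 2802.8 × ln(6.181) = 2802.8 × 1.8214 ≈ 5105 m/s.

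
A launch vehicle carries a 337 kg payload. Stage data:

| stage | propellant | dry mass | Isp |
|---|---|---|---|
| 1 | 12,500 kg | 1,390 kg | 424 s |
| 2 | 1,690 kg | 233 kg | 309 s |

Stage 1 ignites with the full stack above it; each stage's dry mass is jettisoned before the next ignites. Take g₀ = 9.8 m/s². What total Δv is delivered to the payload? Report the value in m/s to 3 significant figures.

Δv ≈ 10400 m/s

Ignition mass of stage 1 = 12,500+1,390 + 1,690+233 + 337 = 16,150 kg.
Stage 1: m₀ = 16,150 kg, m_f = 16,150 − 12,500 = 3,650 kg; Δv = 424×9.8×ln(4.425) = 4155.2×1.4872 ≈ 6180 m/s.
Stage 2: m₀ = 2,260 kg, m_f = 2,260 − 1,690 = 570 kg; Δv = 309×9.8×ln(3.965) = 3028.2×1.3775 ≈ 4171 m/s.
Total Δv = 6180 + 4171 = 10351 m/s.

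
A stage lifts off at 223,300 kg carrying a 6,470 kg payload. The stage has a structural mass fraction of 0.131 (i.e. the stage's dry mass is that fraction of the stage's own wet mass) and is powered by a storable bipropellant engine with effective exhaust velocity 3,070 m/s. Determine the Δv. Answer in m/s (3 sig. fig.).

Stage wet mass = m₀ − payload = 223,300 − 6,470 = 216,830 kg.
Stage dry mass = ε × stage wet mass = 0.131 × 216,830 = 28,404.7 kg.
Burnout mass m_f = stage dry + payload = 28,404.7 + 6,470 = 34,874.7 kg.
Δv = v_e · ln(223,300/34,874.7) = 3070.0 × ln(6.403) = 3070.0 × 1.8568 ≈ 5700 m/s.

Δv ≈ 5700 m/s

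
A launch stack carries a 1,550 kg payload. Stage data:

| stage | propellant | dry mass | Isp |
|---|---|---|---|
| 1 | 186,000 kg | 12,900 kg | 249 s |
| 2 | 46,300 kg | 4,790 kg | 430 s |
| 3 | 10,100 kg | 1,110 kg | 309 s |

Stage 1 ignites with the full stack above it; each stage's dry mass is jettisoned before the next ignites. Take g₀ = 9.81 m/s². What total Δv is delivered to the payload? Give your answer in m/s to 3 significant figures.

Δv ≈ 13200 m/s

Ignition mass of stage 1 = 186,000+12,900 + 46,300+4,790 + 10,100+1,110 + 1,550 = 262,750 kg.
Stage 1: m₀ = 262,750 kg, m_f = 262,750 − 186,000 = 76,750 kg; Δv = 249×9.81×ln(3.423) = 2442.7×1.2306 ≈ 3006 m/s.
Stage 2: m₀ = 63,850 kg, m_f = 63,850 − 46,300 = 17,550 kg; Δv = 430×9.81×ln(3.638) = 4218.3×1.2915 ≈ 5448 m/s.
Stage 3: m₀ = 12,760 kg, m_f = 12,760 − 10,100 = 2,660 kg; Δv = 309×9.81×ln(4.797) = 3031.3×1.5680 ≈ 4753 m/s.
Total Δv = 3006 + 5448 + 4753 = 13207 m/s.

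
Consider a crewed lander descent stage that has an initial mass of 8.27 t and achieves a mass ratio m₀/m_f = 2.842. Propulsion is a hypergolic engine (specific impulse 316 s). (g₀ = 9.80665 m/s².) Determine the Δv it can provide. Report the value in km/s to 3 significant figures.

v_e = Isp · g₀ = 316 × 9.80665 = 3098.9 m/s.
Δv = v_e · ln(2.842) = 3098.9 × 1.0445 ≈ 3236.8 m/s.

Δv ≈ 3.24 km/s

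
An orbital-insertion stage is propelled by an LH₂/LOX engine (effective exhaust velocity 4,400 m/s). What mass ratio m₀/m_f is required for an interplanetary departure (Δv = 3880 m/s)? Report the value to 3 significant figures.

mass ratio ≈ 2.42

Rocket equation: m₀/m_f = exp(Δv / v_e) = exp(3880 / 4400.0) = exp(0.8818) = 2.4153.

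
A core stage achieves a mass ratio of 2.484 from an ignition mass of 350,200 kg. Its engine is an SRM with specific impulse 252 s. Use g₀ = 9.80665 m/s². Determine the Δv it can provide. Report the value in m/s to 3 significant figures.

Δv ≈ 2250 m/s

v_e = Isp · g₀ = 252 × 9.80665 = 2471.3 m/s.
Δv = v_e · ln(2.484) = 2471.3 × 0.9099 ≈ 2248.5 m/s.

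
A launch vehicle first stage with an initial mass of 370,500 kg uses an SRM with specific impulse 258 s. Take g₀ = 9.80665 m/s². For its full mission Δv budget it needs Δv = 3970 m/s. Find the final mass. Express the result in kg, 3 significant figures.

v_e = Isp · g₀ = 258 × 9.80665 = 2530.1 m/s.
By the Tsiolkovsky rocket equation, m₀/m_f = exp(Δv / v_e) = exp(3970 / 2530.1) = exp(1.5691) = 4.8023.
m_f = m₀ / 4.8023 = 370,500 / 4.8023 = 77,150.5 kg.

final mass ≈ 77200 kg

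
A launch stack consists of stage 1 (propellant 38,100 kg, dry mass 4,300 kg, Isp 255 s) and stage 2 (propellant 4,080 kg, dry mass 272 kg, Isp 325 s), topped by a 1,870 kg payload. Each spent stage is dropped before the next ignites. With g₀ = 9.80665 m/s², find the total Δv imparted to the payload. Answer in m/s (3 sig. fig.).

Δv ≈ 7230 m/s

Ignition mass of stage 1 = 38,100+4,300 + 4,080+272 + 1,870 = 48,622 kg.
Stage 1: m₀ = 48,622 kg, m_f = 48,622 − 38,100 = 10,522 kg; Δv = 255×9.80665×ln(4.621) = 2500.7×1.5306 ≈ 3828 m/s.
Stage 2: m₀ = 6,222 kg, m_f = 6,222 − 4,080 = 2,142 kg; Δv = 325×9.80665×ln(2.905) = 3187.2×1.0664 ≈ 3399 m/s.
Total Δv = 3828 + 3399 = 7227 m/s.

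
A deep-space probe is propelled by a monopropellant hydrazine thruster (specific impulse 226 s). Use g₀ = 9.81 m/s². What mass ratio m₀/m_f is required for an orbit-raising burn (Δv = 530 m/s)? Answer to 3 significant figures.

v_e = Isp · g₀ = 226 × 9.81 = 2217.1 m/s.
Rocket equation: m₀/m_f = exp(Δv / v_e) = exp(530 / 2217.1) = exp(0.2391) = 1.2700.

mass ratio ≈ 1.27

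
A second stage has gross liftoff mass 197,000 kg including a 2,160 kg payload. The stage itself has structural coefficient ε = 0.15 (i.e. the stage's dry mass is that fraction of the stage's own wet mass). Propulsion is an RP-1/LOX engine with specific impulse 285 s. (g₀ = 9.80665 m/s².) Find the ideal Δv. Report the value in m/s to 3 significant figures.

Stage wet mass = m₀ − payload = 197,000 − 2,160 = 194,840 kg.
Stage dry mass = ε × stage wet mass = 0.15 × 194,840 = 29,226 kg.
Burnout mass m_f = stage dry + payload = 29,226 + 2,160 = 31,386 kg.
v_e = Isp · g₀ = 285 × 9.80665 = 2794.9 m/s.
Δv = v_e · ln(197,000/31,386) = 2794.9 × ln(6.277) = 2794.9 × 1.8368 ≈ 5134 m/s.

Δv ≈ 5130 m/s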